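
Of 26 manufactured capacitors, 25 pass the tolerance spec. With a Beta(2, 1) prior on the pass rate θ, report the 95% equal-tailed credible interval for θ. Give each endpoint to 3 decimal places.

Posterior: Beta(2+25, 1+1) = Beta(27, 2).
Equal-tailed 95% interval: the 0.025 and 0.975 quantiles of Beta(27, 2).
Posterior mean ≈ 0.931, SD ≈ 0.046; a Normal approximation gives roughly [0.840, 1.022].
Exact: F⁻¹(0.025) = 0.817; F⁻¹(0.975) = 0.991.

[0.817, 0.991]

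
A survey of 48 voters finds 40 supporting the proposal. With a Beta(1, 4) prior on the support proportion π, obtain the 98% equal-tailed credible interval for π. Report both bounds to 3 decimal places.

[0.628, 0.889]

Posterior: Beta(1+40, 4+8) = Beta(41, 12).
Equal-tailed 98% interval: the 0.01 and 0.99 quantiles of Beta(41, 12).
Posterior mean ≈ 0.774, SD ≈ 0.057; a Normal approximation gives roughly [0.641, 0.906].
Exact: F⁻¹(0.01) = 0.628; F⁻¹(0.99) = 0.889.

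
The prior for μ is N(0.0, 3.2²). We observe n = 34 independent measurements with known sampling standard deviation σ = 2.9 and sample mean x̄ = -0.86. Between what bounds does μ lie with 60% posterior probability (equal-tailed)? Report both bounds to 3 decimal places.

Posterior precision = 1/3.2² + 34/2.9² = 0.0977 + 4.0428 = 4.1405, so posterior SD = 0.4914.
Posterior mean = (0.0/3.2² + 34·-0.86/2.9²) / 4.1405 = -0.8397.
Interval: -0.8397 ± 0.842 × 0.4914 → [-1.253, -0.426].

[-1.253, -0.426]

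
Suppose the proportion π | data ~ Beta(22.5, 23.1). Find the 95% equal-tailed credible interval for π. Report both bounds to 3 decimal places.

Posterior: Beta(22.5, 23.1).
Equal-tailed 95% interval: the 0.025 and 0.975 quantiles of Beta(22.5, 23.1).
Posterior mean ≈ 0.493, SD ≈ 0.073; a Normal approximation gives roughly [0.350, 0.637].
Exact: F⁻¹(0.025) = 0.351; F⁻¹(0.975) = 0.637.

[0.351, 0.637]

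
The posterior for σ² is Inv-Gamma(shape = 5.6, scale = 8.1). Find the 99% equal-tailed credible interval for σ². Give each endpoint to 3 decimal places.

Inverse-Gamma(5.6, 8.1) quantiles: F⁻¹(0.005) and F⁻¹(0.995).
Equivalently, 1/σ² ~ Gamma(5.6, rate = 8.1); invert its 0.995 and 0.005 quantiles.
Posterior mean ≈ 1.761, SD ≈ 0.928; a Normal approximation gives roughly [-0.630, 4.151].
Exact: lower = 0.599; upper = 6.010.

[0.599, 6.010]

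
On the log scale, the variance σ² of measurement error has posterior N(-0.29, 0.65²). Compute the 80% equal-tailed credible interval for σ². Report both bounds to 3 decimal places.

On the log scale the 80% interval is -0.29 ± 1.282 × 0.65 = [-1.1230, 0.5430].
Exponentiate: [e^-1.1230, e^0.5430] = [0.325, 1.721].

[0.325, 1.721]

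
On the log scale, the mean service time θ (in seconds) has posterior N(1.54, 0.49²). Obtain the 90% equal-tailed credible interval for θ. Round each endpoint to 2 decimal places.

On the log scale the 90% interval is 1.54 ± 1.645 × 0.49 = [0.7340, 2.3460].
Exponentiate: [e^0.7340, e^2.3460] = [2.08, 10.44].

[2.08, 10.44]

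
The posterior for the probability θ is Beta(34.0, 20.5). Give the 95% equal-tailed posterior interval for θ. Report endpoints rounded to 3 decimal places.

Posterior: Beta(34.0, 20.5).
Equal-tailed 95% interval: the 0.025 and 0.975 quantiles of Beta(34.0, 20.5).
Posterior mean ≈ 0.624, SD ≈ 0.065; a Normal approximation gives roughly [0.496, 0.751].
Exact: F⁻¹(0.025) = 0.493; F⁻¹(0.975) = 0.746.

[0.493, 0.746]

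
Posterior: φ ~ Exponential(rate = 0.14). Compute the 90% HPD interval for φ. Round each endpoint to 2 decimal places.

[0.00, 16.45]

The exponential density is strictly decreasing on [0, ∞), so the HPD interval is anchored at 0: [0, q] with P(φ ≤ q) = 0.90.
q = −ln(1 − 0.90) / 0.14 = 2.3026 / 0.14 = 16.45.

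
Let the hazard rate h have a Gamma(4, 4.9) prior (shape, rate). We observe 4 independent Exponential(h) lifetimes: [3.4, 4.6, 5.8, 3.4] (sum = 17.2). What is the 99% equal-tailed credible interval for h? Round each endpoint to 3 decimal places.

Posterior: Gamma(4+4, 4.9+17.2) = Gamma(8, 22.1) (shape, rate).
Equal-tailed 99% interval: Gamma(8, 22.1) quantiles at 0.005 and 0.995.
Posterior mean ≈ 0.362, SD ≈ 0.128; a Normal approximation gives roughly [0.032, 0.692].
Exact: lower = 0.116; upper = 0.775.

[0.116, 0.775]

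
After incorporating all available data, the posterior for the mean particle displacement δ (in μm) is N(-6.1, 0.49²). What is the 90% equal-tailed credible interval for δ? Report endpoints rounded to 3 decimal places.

The posterior is symmetric, so the 90% equal-tailed interval is δ = -6.1 ± z·0.49 with z = 1.645.
Half-width: 1.645 × 0.49 = 0.806.
-6.1 − 0.806 = -6.906; -6.1 + 0.806 = -5.294.

[-6.906, -5.294]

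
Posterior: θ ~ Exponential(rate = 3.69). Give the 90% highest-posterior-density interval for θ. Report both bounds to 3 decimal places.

The exponential density is strictly decreasing on [0, ∞), so the HPD interval is anchored at 0: [0, q] with P(θ ≤ q) = 0.90.
q = −ln(1 − 0.90) / 3.69 = 2.3026 / 3.69 = 0.624.

[0.000, 0.624]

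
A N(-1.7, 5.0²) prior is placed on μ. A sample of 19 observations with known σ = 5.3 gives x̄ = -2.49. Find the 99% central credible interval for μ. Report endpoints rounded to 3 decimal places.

[-5.489, 0.597]

Posterior precision = 1/5.0² + 19/5.3² = 0.0400 + 0.6764 = 0.7164, so posterior SD = 1.1815.
Posterior mean = (-1.7/5.0² + 19·-2.49/5.3²) / 0.7164 = -2.4459.
Interval: -2.4459 ± 2.576 × 1.1815 → [-5.489, 0.597].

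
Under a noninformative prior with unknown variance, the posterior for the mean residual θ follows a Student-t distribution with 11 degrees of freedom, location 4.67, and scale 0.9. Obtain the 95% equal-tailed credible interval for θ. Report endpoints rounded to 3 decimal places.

[2.689, 6.651]

The t_11 distribution is symmetric; the 95% interval is 4.67 ± t·0.9 with t_{0.975,11} = 2.201.
Half-width: 2.201 × 0.9 = 1.981.
4.67 − 1.981 = 2.689; 4.67 + 1.981 = 6.651.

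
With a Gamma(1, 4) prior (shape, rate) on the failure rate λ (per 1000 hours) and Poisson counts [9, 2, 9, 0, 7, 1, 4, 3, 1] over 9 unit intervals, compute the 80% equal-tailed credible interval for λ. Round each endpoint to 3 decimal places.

[2.265, 3.460]

Posterior: Gamma(1+36, 4+9) = Gamma(37, 13) (shape, rate).
Equal-tailed 80% interval: Gamma(37, 13) quantiles at 0.1 and 0.9.
Posterior mean ≈ 2.846, SD ≈ 0.468; a Normal approximation gives roughly [2.247, 3.446].
Exact: lower = 2.265; upper = 3.460.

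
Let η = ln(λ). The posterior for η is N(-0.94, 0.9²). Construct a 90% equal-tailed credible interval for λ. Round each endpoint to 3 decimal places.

[0.089, 1.717]

On the log scale the 90% interval is -0.94 ± 1.645 × 0.9 = [-2.4204, 0.5404].
Exponentiate: [e^-2.4204, e^0.5404] = [0.089, 1.717].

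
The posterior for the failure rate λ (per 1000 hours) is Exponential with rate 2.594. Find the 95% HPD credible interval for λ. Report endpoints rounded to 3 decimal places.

[0.000, 1.155]

The exponential density is strictly decreasing on [0, ∞), so the HPD interval is anchored at 0: [0, q] with P(λ ≤ q) = 0.95.
q = −ln(1 − 0.95) / 2.594 = 2.9957 / 2.594 = 1.155.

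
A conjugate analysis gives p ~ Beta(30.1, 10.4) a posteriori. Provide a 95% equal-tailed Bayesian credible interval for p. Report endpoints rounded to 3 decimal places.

[0.600, 0.864]

Posterior: Beta(30.1, 10.4).
Equal-tailed 95% interval: the 0.025 and 0.975 quantiles of Beta(30.1, 10.4).
Posterior mean ≈ 0.743, SD ≈ 0.068; a Normal approximation gives roughly [0.610, 0.876].
Exact: F⁻¹(0.025) = 0.600; F⁻¹(0.975) = 0.864.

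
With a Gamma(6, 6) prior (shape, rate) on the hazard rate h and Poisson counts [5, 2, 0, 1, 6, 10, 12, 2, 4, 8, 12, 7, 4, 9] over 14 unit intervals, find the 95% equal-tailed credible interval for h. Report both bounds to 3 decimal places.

Posterior: Gamma(6+82, 6+14) = Gamma(88, 20) (shape, rate).
Equal-tailed 95% interval: Gamma(88, 20) quantiles at 0.025 and 0.975.
Posterior mean ≈ 4.400, SD ≈ 0.469; a Normal approximation gives roughly [3.481, 5.319].
Exact: lower = 3.529; upper = 5.366.

[3.529, 5.366]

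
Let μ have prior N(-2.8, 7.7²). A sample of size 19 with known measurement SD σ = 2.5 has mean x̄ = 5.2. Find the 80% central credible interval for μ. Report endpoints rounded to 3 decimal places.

Posterior precision = 1/7.7² + 19/2.5² = 0.0169 + 3.0400 = 3.0569, so posterior SD = 0.5720.
Posterior mean = (-2.8/7.7² + 19·5.2/2.5²) / 3.0569 = 5.1559.
Interval: 5.1559 ± 1.282 × 0.5720 → [4.423, 5.889].

[4.423, 5.889]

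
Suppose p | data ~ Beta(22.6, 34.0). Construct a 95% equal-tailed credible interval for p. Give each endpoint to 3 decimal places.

[0.277, 0.529]

Posterior: Beta(22.6, 34.0).
Equal-tailed 95% interval: the 0.025 and 0.975 quantiles of Beta(22.6, 34.0).
Posterior mean ≈ 0.399, SD ≈ 0.065; a Normal approximation gives roughly [0.273, 0.526].
Exact: F⁻¹(0.025) = 0.277; F⁻¹(0.975) = 0.529.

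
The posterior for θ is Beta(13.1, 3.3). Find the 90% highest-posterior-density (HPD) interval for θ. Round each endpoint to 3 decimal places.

The posterior is unimodal and skewed, so the HPD interval has equal density at both endpoints and is the shortest 90% interval.
Solving f(0.652) = f(0.953) with F(0.953) − F(0.652) = 0.90 gives [0.652, 0.953].
For comparison, the equal-tailed interval is [0.622, 0.934]; the HPD is narrower and shifted toward the mode.

[0.652, 0.953]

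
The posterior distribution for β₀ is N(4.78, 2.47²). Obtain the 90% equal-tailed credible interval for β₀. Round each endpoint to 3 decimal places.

[0.717, 8.843]

The posterior is symmetric, so the 90% equal-tailed interval is β₀ = 4.78 ± z·2.47 with z = 1.645.
Half-width: 1.645 × 2.47 = 4.063.
4.78 − 4.063 = 0.717; 4.78 + 4.063 = 8.843.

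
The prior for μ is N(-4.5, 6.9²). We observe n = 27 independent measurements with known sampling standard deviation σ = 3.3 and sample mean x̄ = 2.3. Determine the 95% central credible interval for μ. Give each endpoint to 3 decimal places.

[1.003, 3.482]

Posterior precision = 1/6.9² + 27/3.3² = 0.0210 + 2.4793 = 2.5003, so posterior SD = 0.6324.
Posterior mean = (-4.5/6.9² + 27·2.3/3.3²) / 2.5003 = 2.2429.
Interval: 2.2429 ± 1.960 × 0.6324 → [1.003, 3.482].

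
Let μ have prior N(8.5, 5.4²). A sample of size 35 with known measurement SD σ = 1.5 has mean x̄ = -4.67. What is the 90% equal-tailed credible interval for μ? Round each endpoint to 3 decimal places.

Posterior precision = 1/5.4² + 35/1.5² = 0.0343 + 15.5556 = 15.5898, so posterior SD = 0.2533.
Posterior mean = (8.5/5.4² + 35·-4.67/1.5²) / 15.5898 = -4.6410.
Interval: -4.6410 ± 1.645 × 0.2533 → [-5.058, -4.224].

[-5.058, -4.224]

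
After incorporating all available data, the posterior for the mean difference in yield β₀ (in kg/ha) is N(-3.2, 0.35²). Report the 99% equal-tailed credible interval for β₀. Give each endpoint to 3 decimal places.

[-4.102, -2.298]

The posterior is symmetric, so the 99% equal-tailed interval is β₀ = -3.2 ± z·0.35 with z = 2.576.
Half-width: 2.576 × 0.35 = 0.902.
-3.2 − 0.902 = -4.102; -3.2 + 0.902 = -2.298.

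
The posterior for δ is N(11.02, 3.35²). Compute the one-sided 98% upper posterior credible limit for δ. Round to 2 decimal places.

Need U with P(δ ≤ U) = 0.98: U = 11.02 + z_{0.02}·3.35.
z = 2.054; U = 11.02 + 2.054 × 3.35 = 17.90.

17.90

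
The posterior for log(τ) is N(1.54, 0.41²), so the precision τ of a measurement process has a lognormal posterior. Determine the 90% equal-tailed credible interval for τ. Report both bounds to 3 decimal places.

On the log scale the 90% interval is 1.54 ± 1.645 × 0.41 = [0.8656, 2.2144].
Exponentiate: [e^0.8656, e^2.2144] = [2.376, 9.156].

[2.376, 9.156]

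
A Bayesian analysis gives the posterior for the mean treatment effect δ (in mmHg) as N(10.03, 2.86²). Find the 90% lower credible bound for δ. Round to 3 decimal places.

6.365

Need L with P(δ ≥ L) = 0.90: L = 10.03 − z_{0.1}·2.86.
z = 1.282; L = 10.03 − 1.282 × 2.86 = 6.365.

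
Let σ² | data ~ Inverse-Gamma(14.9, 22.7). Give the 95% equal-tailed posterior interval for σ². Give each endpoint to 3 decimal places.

Inverse-Gamma(14.9, 22.7) quantiles: F⁻¹(0.025) and F⁻¹(0.975).
Equivalently, 1/σ² ~ Gamma(14.9, rate = 22.7); invert its 0.975 and 0.025 quantiles.
Posterior mean ≈ 1.633, SD ≈ 0.455; a Normal approximation gives roughly [0.742, 2.524].
Exact: lower = 0.972; upper = 2.728.

[0.972, 2.728]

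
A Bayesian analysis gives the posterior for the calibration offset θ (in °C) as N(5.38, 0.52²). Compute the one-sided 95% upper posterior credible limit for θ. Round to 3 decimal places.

6.235

Need U with P(θ ≤ U) = 0.95: U = 5.38 + z_{0.05}·0.52.
z = 1.645; U = 5.38 + 1.645 × 0.52 = 6.235.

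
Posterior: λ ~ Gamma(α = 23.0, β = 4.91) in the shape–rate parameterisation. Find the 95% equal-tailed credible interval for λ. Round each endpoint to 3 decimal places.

Posterior: Gamma(shape 23.0, rate 4.91).
Equal-tailed 95% interval: Gamma(23.0, 4.91) quantiles at 0.025 and 0.975.
Posterior mean ≈ 4.684, SD ≈ 0.977; a Normal approximation gives roughly [2.770, 6.599].
Exact: lower = 2.969; upper = 6.784.

[2.969, 6.784]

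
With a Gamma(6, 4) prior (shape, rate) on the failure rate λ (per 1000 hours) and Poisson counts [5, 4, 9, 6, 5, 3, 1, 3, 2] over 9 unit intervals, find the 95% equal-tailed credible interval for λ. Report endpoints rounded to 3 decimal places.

[2.459, 4.455]

Posterior: Gamma(6+38, 4+9) = Gamma(44, 13) (shape, rate).
Equal-tailed 95% interval: Gamma(44, 13) quantiles at 0.025 and 0.975.
Posterior mean ≈ 3.385, SD ≈ 0.510; a Normal approximation gives roughly [2.385, 4.385].
Exact: lower = 2.459; upper = 4.455.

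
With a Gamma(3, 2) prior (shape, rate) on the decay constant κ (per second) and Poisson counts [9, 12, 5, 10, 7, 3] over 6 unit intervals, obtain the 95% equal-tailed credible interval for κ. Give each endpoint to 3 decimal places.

Posterior: Gamma(3+46, 2+6) = Gamma(49, 8) (shape, rate).
Equal-tailed 95% interval: Gamma(49, 8) quantiles at 0.025 and 0.975.
Posterior mean ≈ 6.125, SD ≈ 0.875; a Normal approximation gives roughly [4.410, 7.840].
Exact: lower = 4.531; upper = 7.955.

[4.531, 7.955]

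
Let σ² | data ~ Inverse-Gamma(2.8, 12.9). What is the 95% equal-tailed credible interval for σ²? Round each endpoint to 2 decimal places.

[1.87, 24.14]

Inverse-Gamma(2.8, 12.9) quantiles: F⁻¹(0.025) and F⁻¹(0.975).
Equivalently, 1/σ² ~ Gamma(2.8, rate = 12.9); invert its 0.975 and 0.025 quantiles.
Posterior mean ≈ 7.17, SD ≈ 8.01; a Normal approximation gives roughly [-8.54, 22.87].
Exact: lower = 1.87; upper = 24.14.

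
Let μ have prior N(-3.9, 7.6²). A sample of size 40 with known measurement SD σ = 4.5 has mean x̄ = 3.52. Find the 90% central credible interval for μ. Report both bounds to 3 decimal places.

Posterior precision = 1/7.6² + 40/4.5² = 0.0173 + 1.9753 = 1.9926, so posterior SD = 0.7084.
Posterior mean = (-3.9/7.6² + 40·3.52/4.5²) / 1.9926 = 3.4555.
Interval: 3.4555 ± 1.645 × 0.7084 → [2.290, 4.621].

[2.290, 4.621]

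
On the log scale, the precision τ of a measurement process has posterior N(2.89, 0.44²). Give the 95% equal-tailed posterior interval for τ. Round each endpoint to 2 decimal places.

[7.60, 42.62]

On the log scale the 95% interval is 2.89 ± 1.960 × 0.44 = [2.0276, 3.7524].
Exponentiate: [e^2.0276, e^3.7524] = [7.60, 42.62].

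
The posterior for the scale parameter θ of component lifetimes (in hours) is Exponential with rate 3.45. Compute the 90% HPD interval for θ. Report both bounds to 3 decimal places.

The exponential density is strictly decreasing on [0, ∞), so the HPD interval is anchored at 0: [0, q] with P(θ ≤ q) = 0.90.
q = −ln(1 − 0.90) / 3.45 = 2.3026 / 3.45 = 0.667.

[0.000, 0.667]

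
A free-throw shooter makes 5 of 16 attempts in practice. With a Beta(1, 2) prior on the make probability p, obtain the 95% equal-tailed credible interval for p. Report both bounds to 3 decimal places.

Posterior: Beta(1+5, 2+11) = Beta(6, 13).
Equal-tailed 95% interval: the 0.025 and 0.975 quantiles of Beta(6, 13).
Posterior mean ≈ 0.316, SD ≈ 0.104; a Normal approximation gives roughly [0.112, 0.520].
Exact: F⁻¹(0.025) = 0.133; F⁻¹(0.975) = 0.535.

[0.133, 0.535]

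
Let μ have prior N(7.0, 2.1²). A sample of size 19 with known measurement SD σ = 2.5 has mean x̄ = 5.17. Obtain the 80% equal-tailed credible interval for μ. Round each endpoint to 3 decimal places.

Posterior precision = 1/2.1² + 19/2.5² = 0.2268 + 3.0400 = 3.2668, so posterior SD = 0.5533.
Posterior mean = (7.0/2.1² + 19·5.17/2.5²) / 3.2668 = 5.2970.
Interval: 5.2970 ± 1.282 × 0.5533 → [4.588, 6.006].

[4.588, 6.006]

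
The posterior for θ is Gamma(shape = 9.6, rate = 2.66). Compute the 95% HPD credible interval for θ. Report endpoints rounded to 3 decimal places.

[1.512, 5.931]

The posterior is unimodal and skewed, so the HPD interval has equal density at both endpoints and is the shortest 95% interval.
Solving f(1.512) = f(5.931) with F(5.931) − F(1.512) = 0.95 gives [1.512, 5.931].
For comparison, the equal-tailed interval is [1.700, 6.225]; the HPD is narrower and shifted toward the mode.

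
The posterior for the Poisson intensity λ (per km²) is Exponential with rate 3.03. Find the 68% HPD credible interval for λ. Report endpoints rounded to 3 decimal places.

The exponential density is strictly decreasing on [0, ∞), so the HPD interval is anchored at 0: [0, q] with P(λ ≤ q) = 0.68.
q = −ln(1 − 0.68) / 3.03 = 1.1394 / 3.03 = 0.376.

[0.000, 0.376]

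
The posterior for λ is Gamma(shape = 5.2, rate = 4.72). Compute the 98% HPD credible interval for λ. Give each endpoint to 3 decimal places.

[0.213, 2.349]

The posterior is unimodal and skewed, so the HPD interval has equal density at both endpoints and is the shortest 98% interval.
Solving f(0.213) = f(2.349) with F(2.349) − F(0.213) = 0.98 gives [0.213, 2.349].
For comparison, the equal-tailed interval is [0.292, 2.523]; the HPD is narrower and shifted toward the mode.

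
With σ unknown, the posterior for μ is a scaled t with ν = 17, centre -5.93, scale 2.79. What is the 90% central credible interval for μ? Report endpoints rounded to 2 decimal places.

[-10.78, -1.08]

The t_17 distribution is symmetric; the 90% interval is -5.93 ± t·2.79 with t_{0.95,17} = 1.740.
Half-width: 1.740 × 2.79 = 4.85.
-5.93 − 4.85 = -10.78; -5.93 + 4.85 = -1.08.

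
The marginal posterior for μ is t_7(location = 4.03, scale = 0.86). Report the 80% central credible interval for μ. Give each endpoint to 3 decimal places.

The t_7 distribution is symmetric; the 80% interval is 4.03 ± t·0.86 with t_{0.9,7} = 1.415.
Half-width: 1.415 × 0.86 = 1.217.
4.03 − 1.217 = 2.813; 4.03 + 1.217 = 5.247.

[2.813, 5.247]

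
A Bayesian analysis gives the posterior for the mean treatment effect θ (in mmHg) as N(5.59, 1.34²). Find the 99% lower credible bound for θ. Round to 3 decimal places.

2.473

Need L with P(θ ≥ L) = 0.99: L = 5.59 − z_{0.01}·1.34.
z = 2.326; L = 5.59 − 2.326 × 1.34 = 2.473.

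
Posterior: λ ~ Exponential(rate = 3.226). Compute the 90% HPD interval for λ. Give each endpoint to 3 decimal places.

[0.000, 0.714]

The exponential density is strictly decreasing on [0, ∞), so the HPD interval is anchored at 0: [0, q] with P(λ ≤ q) = 0.90.
q = −ln(1 − 0.90) / 3.226 = 2.3026 / 3.226 = 0.714.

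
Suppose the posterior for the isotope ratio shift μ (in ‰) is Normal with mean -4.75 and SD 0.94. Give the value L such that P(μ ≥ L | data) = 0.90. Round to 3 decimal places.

-5.955

Need L with P(μ ≥ L) = 0.90: L = -4.75 − z_{0.1}·0.94.
z = 1.282; L = -4.75 − 1.282 × 0.94 = -5.955.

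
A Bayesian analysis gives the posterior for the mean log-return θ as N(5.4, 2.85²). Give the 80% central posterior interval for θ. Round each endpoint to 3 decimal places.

[1.748, 9.052]

The posterior is symmetric, so the 80% equal-tailed interval is θ = 5.4 ± z·2.85 with z = 1.282.
Half-width: 1.282 × 2.85 = 3.652.
5.4 − 3.652 = 1.748; 5.4 + 3.652 = 9.052.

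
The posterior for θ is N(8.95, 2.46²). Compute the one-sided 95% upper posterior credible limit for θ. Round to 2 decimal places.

13.00

Need U with P(θ ≤ U) = 0.95: U = 8.95 + z_{0.05}·2.46.
z = 1.645; U = 8.95 + 1.645 × 2.46 = 13.00.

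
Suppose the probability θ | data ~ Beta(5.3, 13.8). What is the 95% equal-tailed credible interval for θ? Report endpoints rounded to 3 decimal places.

Posterior: Beta(5.3, 13.8).
Equal-tailed 95% interval: the 0.025 and 0.975 quantiles of Beta(5.3, 13.8).
Posterior mean ≈ 0.277, SD ≈ 0.100; a Normal approximation gives roughly [0.082, 0.473].
Exact: F⁻¹(0.025) = 0.107; F⁻¹(0.975) = 0.492.

[0.107, 0.492]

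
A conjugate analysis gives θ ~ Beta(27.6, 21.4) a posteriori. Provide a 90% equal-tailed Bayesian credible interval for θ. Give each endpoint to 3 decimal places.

[0.446, 0.677]

Posterior: Beta(27.6, 21.4).
Equal-tailed 90% interval: the 0.05 and 0.95 quantiles of Beta(27.6, 21.4).
Posterior mean ≈ 0.563, SD ≈ 0.070; a Normal approximation gives roughly [0.448, 0.679].
Exact: F⁻¹(0.05) = 0.446; F⁻¹(0.95) = 0.677.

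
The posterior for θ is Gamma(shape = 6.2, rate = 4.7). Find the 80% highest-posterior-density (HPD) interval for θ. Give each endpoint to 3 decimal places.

[0.589, 1.864]

The posterior is unimodal and skewed, so the HPD interval has equal density at both endpoints and is the shortest 80% interval.
Solving f(0.589) = f(1.864) with F(1.864) − F(0.589) = 0.80 gives [0.589, 1.864].
For comparison, the equal-tailed interval is [0.702, 2.027]; the HPD is narrower and shifted toward the mode.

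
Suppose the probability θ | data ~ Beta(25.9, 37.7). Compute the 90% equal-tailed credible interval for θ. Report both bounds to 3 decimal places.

[0.308, 0.510]

Posterior: Beta(25.9, 37.7).
Equal-tailed 90% interval: the 0.05 and 0.95 quantiles of Beta(25.9, 37.7).
Posterior mean ≈ 0.407, SD ≈ 0.061; a Normal approximation gives roughly [0.307, 0.508].
Exact: F⁻¹(0.05) = 0.308; F⁻¹(0.95) = 0.510.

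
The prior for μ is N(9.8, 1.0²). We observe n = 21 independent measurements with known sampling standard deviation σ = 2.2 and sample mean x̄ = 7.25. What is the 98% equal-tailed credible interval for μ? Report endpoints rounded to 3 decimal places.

[6.721, 8.734]

Posterior precision = 1/1.0² + 21/2.2² = 1.0000 + 4.3388 = 5.3388, so posterior SD = 0.4328.
Posterior mean = (9.8/1.0² + 21·7.25/2.2²) / 5.3388 = 7.7276.
Interval: 7.7276 ± 2.326 × 0.4328 → [6.721, 8.734].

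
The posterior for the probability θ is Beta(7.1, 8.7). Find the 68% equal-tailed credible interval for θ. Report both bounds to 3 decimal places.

Posterior: Beta(7.1, 8.7).
Equal-tailed 68% interval: the 0.16 and 0.84 quantiles of Beta(7.1, 8.7).
Posterior mean ≈ 0.449, SD ≈ 0.121; a Normal approximation gives roughly [0.329, 0.570].
Exact: F⁻¹(0.16) = 0.325; F⁻¹(0.84) = 0.574.

[0.325, 0.574]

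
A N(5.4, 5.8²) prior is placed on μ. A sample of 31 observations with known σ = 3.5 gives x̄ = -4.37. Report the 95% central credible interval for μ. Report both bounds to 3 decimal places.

[-5.481, -3.032]

Posterior precision = 1/5.8² + 31/3.5² = 0.0297 + 2.5306 = 2.5603, so posterior SD = 0.6250.
Posterior mean = (5.4/5.8² + 31·-4.37/3.5²) / 2.5603 = -4.2566.
Interval: -4.2566 ± 1.960 × 0.6250 → [-5.481, -3.032].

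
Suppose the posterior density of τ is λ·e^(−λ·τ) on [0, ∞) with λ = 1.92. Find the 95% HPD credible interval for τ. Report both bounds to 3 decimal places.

[0.000, 1.560]

The exponential density is strictly decreasing on [0, ∞), so the HPD interval is anchored at 0: [0, q] with P(τ ≤ q) = 0.95.
q = −ln(1 − 0.95) / 1.92 = 2.9957 / 1.92 = 1.560.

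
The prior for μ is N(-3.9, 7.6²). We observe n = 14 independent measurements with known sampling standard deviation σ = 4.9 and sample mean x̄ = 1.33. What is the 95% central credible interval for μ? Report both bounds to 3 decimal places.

Posterior precision = 1/7.6² + 14/4.9² = 0.0173 + 0.5831 = 0.6004, so posterior SD = 1.2906.
Posterior mean = (-3.9/7.6² + 14·1.33/4.9²) / 0.6004 = 1.1792.
Interval: 1.1792 ± 1.960 × 1.2906 → [-1.350, 3.709].

[-1.350, 3.709]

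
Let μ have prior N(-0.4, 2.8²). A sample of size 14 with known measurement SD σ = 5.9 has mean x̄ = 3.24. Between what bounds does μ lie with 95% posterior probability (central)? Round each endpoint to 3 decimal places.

[-0.329, 5.056]

Posterior precision = 1/2.8² + 14/5.9² = 0.1276 + 0.4022 = 0.5297, so posterior SD = 1.3740.
Posterior mean = (-0.4/2.8² + 14·3.24/5.9²) / 0.5297 = 2.3635.
Interval: 2.3635 ± 1.960 × 1.3740 → [-0.329, 5.056].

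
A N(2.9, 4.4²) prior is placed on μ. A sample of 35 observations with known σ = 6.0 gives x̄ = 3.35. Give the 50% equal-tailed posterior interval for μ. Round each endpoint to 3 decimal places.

Posterior precision = 1/4.4² + 35/6.0² = 0.0517 + 0.9722 = 1.0239, so posterior SD = 0.9883.
Posterior mean = (2.9/4.4² + 35·3.35/6.0²) / 1.0239 = 3.3273.
Interval: 3.3273 ± 0.674 × 0.9883 → [2.661, 3.994].

[2.661, 3.994]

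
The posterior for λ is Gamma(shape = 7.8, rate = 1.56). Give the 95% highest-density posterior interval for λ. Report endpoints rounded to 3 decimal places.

The posterior is unimodal and skewed, so the HPD interval has equal density at both endpoints and is the shortest 95% interval.
Solving f(1.825) = f(8.564) with F(8.564) − F(1.825) = 0.95 gives [1.825, 8.564].
For comparison, the equal-tailed interval is [2.131, 9.072]; the HPD is narrower and shifted toward the mode.

[1.825, 8.564]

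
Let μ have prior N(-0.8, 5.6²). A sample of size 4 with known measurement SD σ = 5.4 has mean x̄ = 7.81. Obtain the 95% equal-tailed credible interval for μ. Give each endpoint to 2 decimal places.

Posterior precision = 1/5.6² + 4/5.4² = 0.0319 + 0.1372 = 0.1691, so posterior SD = 2.4321.
Posterior mean = (-0.8/5.6² + 4·7.81/5.4²) / 0.1691 = 6.1860.
Interval: 6.1860 ± 1.960 × 2.4321 → [1.42, 10.95].

[1.42, 10.95]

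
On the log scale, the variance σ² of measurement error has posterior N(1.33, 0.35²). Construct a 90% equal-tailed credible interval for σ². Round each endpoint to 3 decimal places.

On the log scale the 90% interval is 1.33 ± 1.645 × 0.35 = [0.7543, 1.9057].
Exponentiate: [e^0.7543, e^1.9057] = [2.126, 6.724].

[2.126, 6.724]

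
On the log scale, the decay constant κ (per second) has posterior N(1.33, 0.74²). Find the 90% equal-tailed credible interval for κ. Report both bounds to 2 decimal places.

On the log scale the 90% interval is 1.33 ± 1.645 × 0.74 = [0.1128, 2.5472].
Exponentiate: [e^0.1128, e^2.5472] = [1.12, 12.77].

[1.12, 12.77]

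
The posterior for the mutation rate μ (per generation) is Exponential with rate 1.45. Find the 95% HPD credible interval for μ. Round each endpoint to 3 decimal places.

The exponential density is strictly decreasing on [0, ∞), so the HPD interval is anchored at 0: [0, q] with P(μ ≤ q) = 0.95.
q = −ln(1 − 0.95) / 1.45 = 2.9957 / 1.45 = 2.066.

[0.000, 2.066]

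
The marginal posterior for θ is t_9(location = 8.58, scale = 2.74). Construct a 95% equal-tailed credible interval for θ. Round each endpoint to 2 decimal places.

The t_9 distribution is symmetric; the 95% interval is 8.58 ± t·2.74 with t_{0.975,9} = 2.262.
Half-width: 2.262 × 2.74 = 6.20.
8.58 − 6.20 = 2.38; 8.58 + 6.20 = 14.78.

[2.38, 14.78]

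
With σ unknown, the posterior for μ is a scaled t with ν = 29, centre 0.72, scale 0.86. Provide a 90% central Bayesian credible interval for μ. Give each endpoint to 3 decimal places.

[-0.741, 2.181]

The t_29 distribution is symmetric; the 90% interval is 0.72 ± t·0.86 with t_{0.95,29} = 1.699.
Half-width: 1.699 × 0.86 = 1.461.
0.72 − 1.461 = -0.741; 0.72 + 1.461 = 2.181.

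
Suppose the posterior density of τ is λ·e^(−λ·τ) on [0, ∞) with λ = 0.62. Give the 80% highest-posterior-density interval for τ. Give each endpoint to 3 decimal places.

The exponential density is strictly decreasing on [0, ∞), so the HPD interval is anchored at 0: [0, q] with P(τ ≤ q) = 0.80.
q = −ln(1 − 0.80) / 0.62 = 1.6094 / 0.62 = 2.596.

[0.000, 2.596]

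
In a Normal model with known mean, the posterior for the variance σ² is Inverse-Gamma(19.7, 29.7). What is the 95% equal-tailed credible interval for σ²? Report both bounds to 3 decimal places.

Inverse-Gamma(19.7, 29.7) quantiles: F⁻¹(0.025) and F⁻¹(0.975).
Equivalently, 1/σ² ~ Gamma(19.7, rate = 29.7); invert its 0.975 and 0.025 quantiles.
Posterior mean ≈ 1.588, SD ≈ 0.378; a Normal approximation gives roughly [0.848, 2.328].
Exact: lower = 1.013; upper = 2.479.

[1.013, 2.479]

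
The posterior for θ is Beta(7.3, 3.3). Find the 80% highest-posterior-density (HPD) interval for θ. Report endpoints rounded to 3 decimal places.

The posterior is unimodal and skewed, so the HPD interval has equal density at both endpoints and is the shortest 80% interval.
Solving f(0.534) = f(0.882) with F(0.882) − F(0.534) = 0.80 gives [0.534, 0.882].
For comparison, the equal-tailed interval is [0.503, 0.858]; the HPD is narrower and shifted toward the mode.

[0.534, 0.882]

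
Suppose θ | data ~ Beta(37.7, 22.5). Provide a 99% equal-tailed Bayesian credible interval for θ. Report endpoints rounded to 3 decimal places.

Posterior: Beta(37.7, 22.5).
Equal-tailed 99% interval: the 0.005 and 0.995 quantiles of Beta(37.7, 22.5).
Posterior mean ≈ 0.626, SD ≈ 0.062; a Normal approximation gives roughly [0.467, 0.786].
Exact: F⁻¹(0.005) = 0.462; F⁻¹(0.995) = 0.775.

[0.462, 0.775]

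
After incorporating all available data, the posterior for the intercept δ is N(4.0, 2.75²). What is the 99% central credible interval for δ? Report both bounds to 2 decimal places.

[-3.08, 11.08]

The posterior is symmetric, so the 99% equal-tailed interval is δ = 4.0 ± z·2.75 with z = 2.576.
Half-width: 2.576 × 2.75 = 7.08.
4.0 − 7.08 = -3.08; 4.0 + 7.08 = 11.08.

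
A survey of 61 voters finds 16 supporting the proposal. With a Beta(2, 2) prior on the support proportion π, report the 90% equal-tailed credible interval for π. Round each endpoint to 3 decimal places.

[0.190, 0.371]

Posterior: Beta(2+16, 2+45) = Beta(18, 47).
Equal-tailed 90% interval: the 0.05 and 0.95 quantiles of Beta(18, 47).
Posterior mean ≈ 0.277, SD ≈ 0.055; a Normal approximation gives roughly [0.186, 0.368].
Exact: F⁻¹(0.05) = 0.190; F⁻¹(0.95) = 0.371.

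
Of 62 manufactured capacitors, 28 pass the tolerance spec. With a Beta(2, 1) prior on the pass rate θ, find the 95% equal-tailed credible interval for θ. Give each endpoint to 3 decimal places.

[0.343, 0.583]

Posterior: Beta(2+28, 1+34) = Beta(30, 35).
Equal-tailed 95% interval: the 0.025 and 0.975 quantiles of Beta(30, 35).
Posterior mean ≈ 0.462, SD ≈ 0.061; a Normal approximation gives roughly [0.341, 0.582].
Exact: F⁻¹(0.025) = 0.343; F⁻¹(0.975) = 0.583.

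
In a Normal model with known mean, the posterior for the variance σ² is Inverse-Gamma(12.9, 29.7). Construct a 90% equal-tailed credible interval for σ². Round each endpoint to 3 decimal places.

[1.537, 3.901]

Inverse-Gamma(12.9, 29.7) quantiles: F⁻¹(0.05) and F⁻¹(0.95).
Equivalently, 1/σ² ~ Gamma(12.9, rate = 29.7); invert its 0.95 and 0.05 quantiles.
Posterior mean ≈ 2.496, SD ≈ 0.756; a Normal approximation gives roughly [1.252, 3.739].
Exact: lower = 1.537; upper = 3.901.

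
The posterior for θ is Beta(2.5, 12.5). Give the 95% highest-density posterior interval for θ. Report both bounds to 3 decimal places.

[0.015, 0.348]

The posterior is unimodal and skewed, so the HPD interval has equal density at both endpoints and is the shortest 95% interval.
Solving f(0.015) = f(0.348) with F(0.348) − F(0.015) = 0.95 gives [0.015, 0.348].
For comparison, the equal-tailed interval is [0.031, 0.385]; the HPD is narrower and shifted toward the mode.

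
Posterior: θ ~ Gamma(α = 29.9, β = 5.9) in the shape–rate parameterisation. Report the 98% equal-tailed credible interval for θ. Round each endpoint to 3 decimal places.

[3.163, 7.469]

Posterior: Gamma(shape 29.9, rate 5.9).
Equal-tailed 98% interval: Gamma(29.9, 5.9) quantiles at 0.01 and 0.99.
Posterior mean ≈ 5.068, SD ≈ 0.927; a Normal approximation gives roughly [2.912, 7.224].
Exact: lower = 3.163; upper = 7.469.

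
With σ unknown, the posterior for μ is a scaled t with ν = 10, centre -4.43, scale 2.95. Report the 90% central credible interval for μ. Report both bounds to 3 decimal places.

[-9.777, 0.917]

The t_10 distribution is symmetric; the 90% interval is -4.43 ± t·2.95 with t_{0.95,10} = 1.812.
Half-width: 1.812 × 2.95 = 5.347.
-4.43 − 5.347 = -9.777; -4.43 + 5.347 = 0.917.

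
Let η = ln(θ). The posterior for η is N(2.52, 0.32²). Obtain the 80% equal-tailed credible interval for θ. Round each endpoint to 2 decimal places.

On the log scale the 80% interval is 2.52 ± 1.282 × 0.32 = [2.1099, 2.9301].
Exponentiate: [e^2.1099, e^2.9301] = [8.25, 18.73].

[8.25, 18.73]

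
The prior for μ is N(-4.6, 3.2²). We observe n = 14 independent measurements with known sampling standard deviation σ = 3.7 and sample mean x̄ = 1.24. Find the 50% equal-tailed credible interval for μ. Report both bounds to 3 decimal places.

Posterior precision = 1/3.2² + 14/3.7² = 0.0977 + 1.0226 = 1.1203, so posterior SD = 0.9448.
Posterior mean = (-4.6/3.2² + 14·1.24/3.7²) / 1.1203 = 0.7309.
Interval: 0.7309 ± 0.674 × 0.9448 → [0.094, 1.368].

[0.094, 1.368]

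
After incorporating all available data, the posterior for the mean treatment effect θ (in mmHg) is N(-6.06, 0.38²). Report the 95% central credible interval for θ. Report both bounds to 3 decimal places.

The posterior is symmetric, so the 95% equal-tailed interval is θ = -6.06 ± z·0.38 with z = 1.960.
Half-width: 1.960 × 0.38 = 0.745.
-6.06 − 0.745 = -6.805; -6.06 + 0.745 = -5.315.

[-6.805, -5.315]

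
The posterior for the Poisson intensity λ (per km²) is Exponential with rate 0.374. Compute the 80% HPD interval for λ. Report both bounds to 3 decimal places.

[0.000, 4.303]

The exponential density is strictly decreasing on [0, ∞), so the HPD interval is anchored at 0: [0, q] with P(λ ≤ q) = 0.80.
q = −ln(1 − 0.80) / 0.374 = 1.6094 / 0.374 = 4.303.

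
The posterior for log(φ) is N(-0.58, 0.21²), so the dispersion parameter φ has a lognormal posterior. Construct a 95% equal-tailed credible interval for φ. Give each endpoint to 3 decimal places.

On the log scale the 95% interval is -0.58 ± 1.960 × 0.21 = [-0.9916, -0.1684].
Exponentiate: [e^-0.9916, e^-0.1684] = [0.371, 0.845].

[0.371, 0.845]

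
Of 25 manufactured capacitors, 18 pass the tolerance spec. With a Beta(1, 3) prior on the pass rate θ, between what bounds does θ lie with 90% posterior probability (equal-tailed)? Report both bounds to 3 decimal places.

[0.506, 0.792]

Posterior: Beta(1+18, 3+7) = Beta(19, 10).
Equal-tailed 90% interval: the 0.05 and 0.95 quantiles of Beta(19, 10).
Posterior mean ≈ 0.655, SD ≈ 0.087; a Normal approximation gives roughly [0.512, 0.798].
Exact: F⁻¹(0.05) = 0.506; F⁻¹(0.95) = 0.792.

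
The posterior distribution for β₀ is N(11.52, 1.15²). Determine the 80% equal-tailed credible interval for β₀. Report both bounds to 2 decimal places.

[10.05, 12.99]

The posterior is symmetric, so the 80% equal-tailed interval is β₀ = 11.52 ± z·1.15 with z = 1.282.
Half-width: 1.282 × 1.15 = 1.47.
11.52 − 1.47 = 10.05; 11.52 + 1.47 = 12.99.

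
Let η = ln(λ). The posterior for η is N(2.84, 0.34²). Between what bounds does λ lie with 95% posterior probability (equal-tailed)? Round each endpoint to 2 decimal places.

On the log scale the 95% interval is 2.84 ± 1.960 × 0.34 = [2.1736, 3.5064].
Exponentiate: [e^2.1736, e^3.5064] = [8.79, 33.33].

[8.79, 33.33]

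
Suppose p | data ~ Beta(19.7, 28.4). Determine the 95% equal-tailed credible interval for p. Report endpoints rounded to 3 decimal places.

Posterior: Beta(19.7, 28.4).
Equal-tailed 95% interval: the 0.025 and 0.975 quantiles of Beta(19.7, 28.4).
Posterior mean ≈ 0.410, SD ≈ 0.070; a Normal approximation gives roughly [0.272, 0.547].
Exact: F⁻¹(0.025) = 0.276; F⁻¹(0.975) = 0.550.

[0.276, 0.550]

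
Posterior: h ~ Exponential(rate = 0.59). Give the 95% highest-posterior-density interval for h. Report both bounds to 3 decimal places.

The exponential density is strictly decreasing on [0, ∞), so the HPD interval is anchored at 0: [0, q] with P(h ≤ q) = 0.95.
q = −ln(1 − 0.95) / 0.59 = 2.9957 / 0.59 = 5.078.

[0.000, 5.078]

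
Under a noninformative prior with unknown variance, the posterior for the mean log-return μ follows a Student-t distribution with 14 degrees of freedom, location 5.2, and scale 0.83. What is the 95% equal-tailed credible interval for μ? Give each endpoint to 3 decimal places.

[3.420, 6.980]

The t_14 distribution is symmetric; the 95% interval is 5.2 ± t·0.83 with t_{0.975,14} = 2.145.
Half-width: 2.145 × 0.83 = 1.780.
5.2 − 1.780 = 3.420; 5.2 + 1.780 = 6.980.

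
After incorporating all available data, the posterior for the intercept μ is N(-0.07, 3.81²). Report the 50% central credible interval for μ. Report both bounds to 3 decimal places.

The posterior is symmetric, so the 50% equal-tailed interval is μ = -0.07 ± z·3.81 with z = 0.674.
Half-width: 0.674 × 3.81 = 2.570.
-0.07 − 2.570 = -2.640; -0.07 + 2.570 = 2.500.

[-2.640, 2.500]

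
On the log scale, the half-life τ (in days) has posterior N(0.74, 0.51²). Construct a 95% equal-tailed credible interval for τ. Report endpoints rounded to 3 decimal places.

On the log scale the 95% interval is 0.74 ± 1.960 × 0.51 = [-0.2596, 1.7396].
Exponentiate: [e^-0.2596, e^1.7396] = [0.771, 5.695].

[0.771, 5.695]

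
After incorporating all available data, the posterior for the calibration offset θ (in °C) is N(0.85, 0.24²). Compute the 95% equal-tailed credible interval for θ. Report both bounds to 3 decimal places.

The posterior is symmetric, so the 95% equal-tailed interval is θ = 0.85 ± z·0.24 with z = 1.960.
Half-width: 1.960 × 0.24 = 0.470.
0.85 − 0.470 = 0.380; 0.85 + 0.470 = 1.320.

[0.380, 1.320]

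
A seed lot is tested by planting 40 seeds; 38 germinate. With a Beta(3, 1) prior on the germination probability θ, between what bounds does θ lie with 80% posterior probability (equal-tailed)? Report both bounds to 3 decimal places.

Posterior: Beta(3+38, 1+2) = Beta(41, 3).
Equal-tailed 80% interval: the 0.1 and 0.9 quantiles of Beta(41, 3).
Posterior mean ≈ 0.932, SD ≈ 0.038; a Normal approximation gives roughly [0.884, 0.980].
Exact: F⁻¹(0.1) = 0.881; F⁻¹(0.9) = 0.974.

[0.881, 0.974]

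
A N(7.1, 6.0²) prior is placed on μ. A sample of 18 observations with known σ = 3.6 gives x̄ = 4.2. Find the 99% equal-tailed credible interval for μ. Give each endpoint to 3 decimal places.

[2.093, 6.421]

Posterior precision = 1/6.0² + 18/3.6² = 0.0278 + 1.3889 = 1.4167, so posterior SD = 0.8402.
Posterior mean = (7.1/6.0² + 18·4.2/3.6²) / 1.4167 = 4.2569.
Interval: 4.2569 ± 2.576 × 0.8402 → [2.093, 6.421].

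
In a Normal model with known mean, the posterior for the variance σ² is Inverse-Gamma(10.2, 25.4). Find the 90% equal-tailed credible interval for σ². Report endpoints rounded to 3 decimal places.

Inverse-Gamma(10.2, 25.4) quantiles: F⁻¹(0.05) and F⁻¹(0.95).
Equivalently, 1/σ² ~ Gamma(10.2, rate = 25.4); invert its 0.95 and 0.05 quantiles.
Posterior mean ≈ 2.761, SD ≈ 0.964; a Normal approximation gives roughly [1.175, 4.347].
Exact: lower = 1.592; upper = 4.558.

[1.592, 4.558]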